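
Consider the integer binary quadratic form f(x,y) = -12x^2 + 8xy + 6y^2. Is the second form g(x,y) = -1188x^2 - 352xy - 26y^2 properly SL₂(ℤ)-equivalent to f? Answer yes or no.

D₁ = 352, D₂ = 352
river cycle of f (length 6): (6, 16, -4), (-4, 16, 6), (6, 8, -12), (-12, 16, 2), (2, 16, -12), (-12, 8, 6)
river cycle of g (length 6): (2, 16, -12), (-12, 8, 6), (6, 16, -4), (-4, 16, 6), (6, 8, -12), (-12, 16, 2)
cycles coincide ⇒ equivalent

yes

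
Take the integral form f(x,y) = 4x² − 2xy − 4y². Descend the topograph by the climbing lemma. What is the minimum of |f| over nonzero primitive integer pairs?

descent: ρ → (-4,2,4)  [lands on river]
river: ρ → (4,6,-2)
river: ρ → (-2,6,4)
river: ρ → (4,2,-4)
river: ρ → (-4,6,2)
river: ρ → (2,6,-4)
closes: descent 1, river 6
min |a| on river = 2

2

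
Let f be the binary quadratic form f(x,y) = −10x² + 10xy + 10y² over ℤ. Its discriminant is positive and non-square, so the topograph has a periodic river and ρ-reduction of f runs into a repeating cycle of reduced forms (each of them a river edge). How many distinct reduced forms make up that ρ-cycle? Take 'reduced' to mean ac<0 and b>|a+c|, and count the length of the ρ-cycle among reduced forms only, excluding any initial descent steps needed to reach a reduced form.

D = 500, ⌊√D⌋ = 22
river: ρ → (10,10,-10)
river: ρ → (-10,10,10)
ρ-cycle length = 2 (tail of 0 descent steps not counted)

2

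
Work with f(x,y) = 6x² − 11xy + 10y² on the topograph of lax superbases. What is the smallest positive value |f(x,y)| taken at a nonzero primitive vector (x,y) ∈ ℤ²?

translate: b→1 (≡-11 mod 12), so (6,-11,10)→(6,1,5)
flip: (6,1,5)→(5,-1,6)
reduced (well bottom): (5,-1,6) with a≤c, −a<b≤a
well minimum = a = 5

5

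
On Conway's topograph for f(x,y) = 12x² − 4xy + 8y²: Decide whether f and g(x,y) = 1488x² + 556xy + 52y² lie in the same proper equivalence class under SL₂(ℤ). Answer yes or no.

D₁ = -368, D₂ = -368
f: flip: (12,-4,8)→(8,4,12)
f: reduced (well bottom): (8,4,12) with a≤c, −a<b≤a
g: flip: (1488,556,52)→(52,-556,1488)
g: translate: b→-36 (≡-556 mod 104), so (52,-556,1488)→(52,-36,8)
g: flip: (52,-36,8)→(8,36,52)
g: translate: b→4 (≡36 mod 16), so (8,36,52)→(8,4,12)
g: reduced (well bottom): (8,4,12) with a≤c, −a<b≤a
reduced forms (8, 4, 12) vs (8, 4, 12) ⇒ equivalent

yes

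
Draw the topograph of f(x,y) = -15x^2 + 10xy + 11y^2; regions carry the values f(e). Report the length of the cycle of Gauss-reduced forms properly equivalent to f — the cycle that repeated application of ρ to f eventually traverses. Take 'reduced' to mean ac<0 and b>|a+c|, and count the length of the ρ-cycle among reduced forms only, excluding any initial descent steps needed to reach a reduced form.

D = 760, ⌊√D⌋ = 27
river: ρ → (11,12,-14)
river: ρ → (-14,16,9)
river: ρ → (9,20,-10)
river: ρ → (-10,20,9)
river: ρ → (9,16,-14)
river: ρ → (-14,12,11)
river: ρ → (11,10,-15)
river: ρ → (-15,20,6)
river: ρ → (6,16,-21)
river: ρ → (-21,26,1)
river: ρ → (1,26,-21)
river: ρ → (-21,16,6)
river: ρ → (6,20,-15)
river: ρ → (-15,10,11)
ρ-cycle length = 14 (tail of 0 descent steps not counted)

14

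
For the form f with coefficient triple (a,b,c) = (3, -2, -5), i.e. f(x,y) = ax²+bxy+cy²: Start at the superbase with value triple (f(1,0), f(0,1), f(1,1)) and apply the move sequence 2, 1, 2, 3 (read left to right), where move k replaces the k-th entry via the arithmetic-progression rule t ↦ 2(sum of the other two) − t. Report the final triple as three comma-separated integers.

start (3,-5,-4) = (f(1,0),f(0,1),f(1,1))
replace slot 2: 2·(3+(-4)) − (-5) = 3 → (3,3,-4)
replace slot 1: 2·(3+(-4)) − 3 = -5 → (-5,3,-4)
replace slot 2: 2·((-5)+(-4)) − 3 = -21 → (-5,-21,-4)
replace slot 3: 2·((-5)+(-21)) − (-4) = -48 → (-5,-21,-48)

-5,-21,-48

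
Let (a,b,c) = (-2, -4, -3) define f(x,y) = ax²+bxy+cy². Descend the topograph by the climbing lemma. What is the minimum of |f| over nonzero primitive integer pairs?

translate: b→0 (≡4 mod 4), so (2,4,3)→(2,0,1)
flip: (2,0,1)→(1,0,2)
reduced (well bottom): (1,0,2) with a≤c, −a<b≤a
well minimum |f| = |-1| = 1 (negative-definite)

1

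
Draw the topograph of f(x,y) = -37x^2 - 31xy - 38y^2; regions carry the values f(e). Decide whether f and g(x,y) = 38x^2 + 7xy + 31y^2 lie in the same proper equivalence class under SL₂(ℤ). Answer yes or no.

D₁ = -4663, D₂ = -4663
f is negative-definite; reduce −f:
−f: reduced (well bottom): (37,31,38) with a≤c, −a<b≤a
flip sign back: reduced form of f is (-37,-31,-38)
g: flip: (38,7,31)→(31,-7,38)
g: reduced (well bottom): (31,-7,38) with a≤c, −a<b≤a
reduced forms (-37, -31, -38) vs (31, -7, 38) ⇒ inequivalent

no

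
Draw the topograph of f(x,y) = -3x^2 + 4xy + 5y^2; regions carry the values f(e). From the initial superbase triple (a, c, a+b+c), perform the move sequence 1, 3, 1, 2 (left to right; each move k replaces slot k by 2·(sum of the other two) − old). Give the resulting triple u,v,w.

start (-3,5,6) = (f(1,0),f(0,1),f(1,1))
replace slot 1: 2·(5+6) − (-3) = 25 → (25,5,6)
replace slot 3: 2·(25+5) − 6 = 54 → (25,5,54)
replace slot 1: 2·(5+54) − 25 = 93 → (93,5,54)
replace slot 2: 2·(93+54) − 5 = 289 → (93,289,54)

93,289,54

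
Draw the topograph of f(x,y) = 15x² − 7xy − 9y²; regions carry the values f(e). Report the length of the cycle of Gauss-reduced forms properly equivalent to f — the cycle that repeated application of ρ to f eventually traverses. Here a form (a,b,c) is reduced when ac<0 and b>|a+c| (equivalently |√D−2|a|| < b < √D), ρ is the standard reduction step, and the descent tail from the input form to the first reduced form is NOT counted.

D = 589, ⌊√D⌋ = 24
descent: ρ → (-9,7,15)  [lands on river]
river: ρ → (15,23,-1)
river: ρ → (-1,23,15)
river: ρ → (15,7,-9)
river: ρ → (-9,11,13)
river: ρ → (13,15,-7)
river: ρ → (-7,13,15)
river: ρ → (15,17,-5)
river: ρ → (-5,23,3)
river: ρ → (3,19,-19)
river: ρ → (-19,19,3)
river: ρ → (3,23,-5)
river: ρ → (-5,17,15)
river: ρ → (15,13,-7)
river: ρ → (-7,15,13)
river: ρ → (13,11,-9)
ρ-cycle length = 16 (tail of 1 descent step not counted)

16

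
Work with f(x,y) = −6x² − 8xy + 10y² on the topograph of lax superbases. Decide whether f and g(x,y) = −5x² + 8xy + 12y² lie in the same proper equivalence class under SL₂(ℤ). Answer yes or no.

D₁ = 304, D₂ = 304
river cycle of f (length 6): (10, 8, -6), (-6, 16, 2), (2, 16, -6), (-6, 8, 10), (10, 12, -4), (-4, 12, 10)
river cycle of g (length 12): (12, 16, -1), (-1, 16, 12), (12, 8, -5), (-5, 12, 8), (8, 4, -9), (-9, 14, 3), (3, 16, -4), (-4, 16, 3), (3, 14, -9), (-9, 4, 8), … (2 more)
cycles differ ⇒ inequivalent

no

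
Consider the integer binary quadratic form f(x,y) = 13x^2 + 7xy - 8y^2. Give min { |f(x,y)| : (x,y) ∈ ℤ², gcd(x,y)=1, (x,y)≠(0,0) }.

river: ρ → (-8,9,12)
river: ρ → (12,15,-5)
river: ρ → (-5,15,12)
river: ρ → (12,9,-8)
river: ρ → (-8,7,13)
river: ρ → (13,19,-2)
river: ρ → (-2,21,3)
river: ρ → (3,21,-2)
river: ρ → (-2,19,13)
river: ρ → (13,7,-8)
closes: descent 0, river 10
min |a| on river = 2

2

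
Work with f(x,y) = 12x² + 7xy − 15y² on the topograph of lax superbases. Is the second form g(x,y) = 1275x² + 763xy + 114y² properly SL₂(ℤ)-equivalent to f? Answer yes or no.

D₁ = 769, D₂ = 769
river cycle of f (length 70): (-15, 23, 4), (4, 25, -9), (-9, 11, 18), (18, 25, -2), (-2, 27, 5), (5, 23, -12), (-12, 25, 3), (3, 23, -20), (-20, 17, 6), (6, 19, -17), … (60 more)
river cycle of g (length 70): (12, 7, -15), (-15, 23, 4), (4, 25, -9), (-9, 11, 18), (18, 25, -2), (-2, 27, 5), (5, 23, -12), (-12, 25, 3), (3, 23, -20), (-20, 17, 6), … (60 more)
cycles coincide ⇒ equivalent

yes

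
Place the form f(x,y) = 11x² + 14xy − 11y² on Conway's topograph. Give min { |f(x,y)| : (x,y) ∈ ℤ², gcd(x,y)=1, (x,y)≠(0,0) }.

river: ρ → (-11,8,14)
river: ρ → (14,20,-5)
river: ρ → (-5,20,14)
river: ρ → (14,8,-11)
river: ρ → (-11,14,11)
river: ρ → (11,8,-14)
river: ρ → (-14,20,5)
river: ρ → (5,20,-14)
river: ρ → (-14,8,11)
river: ρ → (11,14,-11)
closes: descent 0, river 10
min |a| on river = 5

5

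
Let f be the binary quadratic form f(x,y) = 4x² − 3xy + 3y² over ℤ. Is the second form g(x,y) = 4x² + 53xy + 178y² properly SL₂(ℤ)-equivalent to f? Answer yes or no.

D₁ = -39, D₂ = -39
f: flip: (4,-3,3)→(3,3,4)
f: reduced (well bottom): (3,3,4) with a≤c, −a<b≤a
g: translate: b→-3 (≡53 mod 8), so (4,53,178)→(4,-3,3)
g: flip: (4,-3,3)→(3,3,4)
g: reduced (well bottom): (3,3,4) with a≤c, −a<b≤a
reduced forms (3, 3, 4) vs (3, 3, 4) ⇒ equivalent

yes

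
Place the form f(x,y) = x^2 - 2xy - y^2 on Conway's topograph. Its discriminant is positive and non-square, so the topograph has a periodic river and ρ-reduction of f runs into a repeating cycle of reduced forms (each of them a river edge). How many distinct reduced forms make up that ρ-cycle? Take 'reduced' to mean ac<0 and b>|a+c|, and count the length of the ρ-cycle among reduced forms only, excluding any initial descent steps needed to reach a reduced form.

D = 8, ⌊√D⌋ = 2
descent: ρ → (-1,2,1)  [lands on river]
river: ρ → (1,2,-1)
ρ-cycle length = 2 (tail of 1 descent step not counted)

2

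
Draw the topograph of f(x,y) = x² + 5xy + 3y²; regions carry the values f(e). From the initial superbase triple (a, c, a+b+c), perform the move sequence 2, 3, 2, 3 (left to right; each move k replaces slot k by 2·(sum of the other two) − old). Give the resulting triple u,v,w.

start (1,3,9) = (f(1,0),f(0,1),f(1,1))
replace slot 2: 2·(1+9) − 3 = 17 → (1,17,9)
replace slot 3: 2·(1+17) − 9 = 27 → (1,17,27)
replace slot 2: 2·(1+27) − 17 = 39 → (1,39,27)
replace slot 3: 2·(1+39) − 27 = 53 → (1,39,53)

1,39,53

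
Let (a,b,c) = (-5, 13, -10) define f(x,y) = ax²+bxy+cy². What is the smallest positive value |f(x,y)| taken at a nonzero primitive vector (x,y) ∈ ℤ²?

translate: b→-3 (≡-13 mod 10), so (5,-13,10)→(5,-3,2)
flip: (5,-3,2)→(2,3,5)
translate: b→-1 (≡3 mod 4), so (2,3,5)→(2,-1,4)
reduced (well bottom): (2,-1,4) with a≤c, −a<b≤a
well minimum |f| = |-2| = 2 (negative-definite)

2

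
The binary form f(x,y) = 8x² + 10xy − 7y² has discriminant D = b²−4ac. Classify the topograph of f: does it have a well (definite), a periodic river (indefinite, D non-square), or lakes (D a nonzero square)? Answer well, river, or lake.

D = b²−4ac = 10² − 4·8·(-7) = 324
D = 18² is a perfect square ⇒ form factors over ℤ ⇒ lakes

lake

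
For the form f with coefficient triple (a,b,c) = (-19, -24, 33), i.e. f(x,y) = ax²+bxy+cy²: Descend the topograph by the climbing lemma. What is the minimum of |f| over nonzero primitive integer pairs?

descent: ρ → (33,24,-19)  [lands on river]
river: ρ → (-19,52,5)
river: ρ → (5,48,-39)
river: ρ → (-39,30,14)
river: ρ → (14,54,-3)
river: ρ → (-3,54,14)
river: ρ → (14,30,-39)
river: ρ → (-39,48,5)
river: ρ → (5,52,-19)
river: ρ → (-19,24,33)
river: ρ → (33,42,-10)
river: ρ → (-10,38,41)
river: ρ → (41,44,-7)
river: ρ → (-7,54,6)
river: ρ → (6,54,-7)
river: ρ → (-7,44,41)
river: ρ → (41,38,-10)
river: ρ → (-10,42,33)
closes: descent 1, river 18
min |a| on river = 3

3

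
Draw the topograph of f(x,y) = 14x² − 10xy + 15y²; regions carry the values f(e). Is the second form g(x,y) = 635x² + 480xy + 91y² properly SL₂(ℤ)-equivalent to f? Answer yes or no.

D₁ = -740, D₂ = -740
f: reduced (well bottom): (14,-10,15) with a≤c, −a<b≤a
g: flip: (635,480,91)→(91,-480,635)
g: translate: b→66 (≡-480 mod 182), so (91,-480,635)→(91,66,14)
g: flip: (91,66,14)→(14,-66,91)
g: translate: b→-10 (≡-66 mod 28), so (14,-66,91)→(14,-10,15)
g: reduced (well bottom): (14,-10,15) with a≤c, −a<b≤a
reduced forms (14, -10, 15) vs (14, -10, 15) ⇒ equivalent

yes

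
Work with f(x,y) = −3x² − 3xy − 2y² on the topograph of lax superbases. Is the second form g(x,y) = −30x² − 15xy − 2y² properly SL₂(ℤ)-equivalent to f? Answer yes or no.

D₁ = -15, D₂ = -15
f is negative-definite; reduce −f:
−f: flip: (3,3,2)→(2,-3,3)
−f: translate: b→1 (≡-3 mod 4), so (2,-3,3)→(2,1,2)
−f: reduced (well bottom): (2,1,2) with a≤c, −a<b≤a
flip sign back: reduced form of f is (-2,-1,-2)
g is negative-definite; reduce −g:
−g: flip: (30,15,2)→(2,-15,30)
−g: translate: b→1 (≡-15 mod 4), so (2,-15,30)→(2,1,2)
−g: reduced (well bottom): (2,1,2) with a≤c, −a<b≤a
flip sign back: reduced form of g is (-2,-1,-2)
reduced forms (-2, -1, -2) vs (-2, -1, -2) ⇒ equivalent

yes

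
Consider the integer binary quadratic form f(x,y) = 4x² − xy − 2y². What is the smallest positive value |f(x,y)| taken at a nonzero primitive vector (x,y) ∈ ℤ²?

descent: ρ → (-2,5,1)  [lands on river]
river: ρ → (1,5,-2)
river: ρ → (-2,3,3)
river: ρ → (3,3,-2)
closes: descent 1, river 4
min |a| on river = 1

1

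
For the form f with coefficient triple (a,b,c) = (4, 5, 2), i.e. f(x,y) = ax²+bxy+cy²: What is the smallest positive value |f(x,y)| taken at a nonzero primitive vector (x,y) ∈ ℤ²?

translate: b→-3 (≡5 mod 8), so (4,5,2)→(4,-3,1)
flip: (4,-3,1)→(1,3,4)
translate: b→1 (≡3 mod 2), so (1,3,4)→(1,1,2)
reduced (well bottom): (1,1,2) with a≤c, −a<b≤a
well minimum = a = 1

1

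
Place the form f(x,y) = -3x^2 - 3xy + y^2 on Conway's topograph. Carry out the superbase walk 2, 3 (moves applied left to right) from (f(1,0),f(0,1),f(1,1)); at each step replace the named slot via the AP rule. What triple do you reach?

start (-3,1,-5) = (f(1,0),f(0,1),f(1,1))
replace slot 2: 2·((-3)+(-5)) − 1 = -17 → (-3,-17,-5)
replace slot 3: 2·((-3)+(-17)) − (-5) = -35 → (-3,-17,-35)

-3,-17,-35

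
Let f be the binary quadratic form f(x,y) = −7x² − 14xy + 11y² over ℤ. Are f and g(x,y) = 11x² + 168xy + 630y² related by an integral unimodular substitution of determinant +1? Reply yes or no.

D₁ = 504, D₂ = 504
river cycle of f (length 10): (11, 14, -7), (-7, 14, 11), (11, 8, -10), (-10, 12, 9), (9, 6, -13), (-13, 20, 2), (2, 20, -13), (-13, 6, 9), (9, 12, -10), (-10, 8, 11)
river cycle of g (length 10): (11, 14, -7), (-7, 14, 11), (11, 8, -10), (-10, 12, 9), (9, 6, -13), (-13, 20, 2), (2, 20, -13), (-13, 6, 9), (9, 12, -10), (-10, 8, 11)
cycles coincide ⇒ equivalent

yes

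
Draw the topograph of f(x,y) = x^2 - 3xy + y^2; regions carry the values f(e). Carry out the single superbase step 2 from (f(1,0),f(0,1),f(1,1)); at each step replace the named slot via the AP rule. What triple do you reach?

start (1,1,-1) = (f(1,0),f(0,1),f(1,1))
replace slot 2: 2·(1+(-1)) − 1 = -1 → (1,-1,-1)

1,-1,-1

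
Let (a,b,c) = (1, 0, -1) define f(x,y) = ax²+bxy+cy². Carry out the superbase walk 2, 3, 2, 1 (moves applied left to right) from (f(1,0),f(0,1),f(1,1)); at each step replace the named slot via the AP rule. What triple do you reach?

start (1,-1,0) = (f(1,0),f(0,1),f(1,1))
replace slot 2: 2·(1+0) − (-1) = 3 → (1,3,0)
replace slot 3: 2·(1+3) − 0 = 8 → (1,3,8)
replace slot 2: 2·(1+8) − 3 = 15 → (1,15,8)
replace slot 1: 2·(15+8) − 1 = 45 → (45,15,8)

45,15,8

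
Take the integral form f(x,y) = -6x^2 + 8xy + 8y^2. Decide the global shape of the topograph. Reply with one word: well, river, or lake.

D = b²−4ac = 8² − 4·(-6)·8 = 256
D = 16² is a perfect square ⇒ form factors over ℤ ⇒ lakes

lake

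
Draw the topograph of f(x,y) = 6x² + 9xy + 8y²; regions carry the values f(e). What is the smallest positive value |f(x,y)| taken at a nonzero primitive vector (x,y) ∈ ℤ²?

translate: b→-3 (≡9 mod 12), so (6,9,8)→(6,-3,5)
flip: (6,-3,5)→(5,3,6)
reduced (well bottom): (5,3,6) with a≤c, −a<b≤a
well minimum = a = 5

5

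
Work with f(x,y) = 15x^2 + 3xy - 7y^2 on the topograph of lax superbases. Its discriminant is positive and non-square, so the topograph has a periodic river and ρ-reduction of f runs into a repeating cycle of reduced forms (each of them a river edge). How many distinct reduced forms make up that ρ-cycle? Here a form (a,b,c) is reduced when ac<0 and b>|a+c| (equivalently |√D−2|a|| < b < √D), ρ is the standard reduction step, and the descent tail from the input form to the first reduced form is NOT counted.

D = 429, ⌊√D⌋ = 20
descent: ρ → (-7,11,11)  [lands on river]
river: ρ → (11,11,-7)
river: ρ → (-7,17,5)
river: ρ → (5,13,-13)
river: ρ → (-13,13,5)
river: ρ → (5,17,-7)
ρ-cycle length = 6 (tail of 1 descent step not counted)

6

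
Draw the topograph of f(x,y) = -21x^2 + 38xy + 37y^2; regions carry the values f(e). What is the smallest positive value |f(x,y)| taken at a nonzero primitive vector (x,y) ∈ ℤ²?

river: ρ → (37,36,-22)
river: ρ → (-22,52,21)
river: ρ → (21,32,-42)
river: ρ → (-42,52,11)
river: ρ → (11,58,-27)
river: ρ → (-27,50,19)
river: ρ → (19,64,-6)
river: ρ → (-6,56,59)
river: ρ → (59,62,-3)
river: ρ → (-3,64,38)
river: ρ → (38,12,-29)
river: ρ → (-29,46,21)
river: ρ → (21,38,-37)
river: ρ → (-37,36,22)
river: ρ → (22,52,-21)
river: ρ → (-21,32,42)
river: ρ → (42,52,-11)
river: ρ → (-11,58,27)
river: ρ → (27,50,-19)
river: ρ → (-19,64,6)
river: ρ → (6,56,-59)
river: ρ → (-59,62,3)
river: ρ → (3,64,-38)
river: ρ → (-38,12,29)
river: ρ → (29,46,-21)
river: ρ → (-21,38,37)
closes: descent 0, river 26
min |a| on river = 3

3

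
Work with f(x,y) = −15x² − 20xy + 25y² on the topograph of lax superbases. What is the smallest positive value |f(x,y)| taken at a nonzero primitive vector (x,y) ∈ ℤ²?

descent: ρ → (25,20,-15)  [lands on river]
river: ρ → (-15,40,5)
river: ρ → (5,40,-15)
river: ρ → (-15,20,25)
river: ρ → (25,30,-10)
river: ρ → (-10,30,25)
closes: descent 1, river 6
min |a| on river = 5

5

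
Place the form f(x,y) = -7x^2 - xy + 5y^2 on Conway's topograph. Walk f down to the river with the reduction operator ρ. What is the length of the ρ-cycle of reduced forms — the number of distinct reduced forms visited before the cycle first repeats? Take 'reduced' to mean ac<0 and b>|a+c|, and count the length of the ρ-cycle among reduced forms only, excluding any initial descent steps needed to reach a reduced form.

D = 141, ⌊√D⌋ = 11
descent: ρ → (5,11,-1)  [lands on river]
river: ρ → (-1,11,5)
river: ρ → (5,9,-3)
river: ρ → (-3,9,5)
ρ-cycle length = 4 (tail of 1 descent step not counted)

4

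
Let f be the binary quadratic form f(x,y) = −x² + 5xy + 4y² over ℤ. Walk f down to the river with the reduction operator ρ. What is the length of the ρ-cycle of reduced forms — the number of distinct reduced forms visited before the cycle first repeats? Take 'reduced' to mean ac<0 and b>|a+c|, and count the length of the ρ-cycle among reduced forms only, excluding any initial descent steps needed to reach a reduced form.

D = 41, ⌊√D⌋ = 6
river: ρ → (4,3,-2)
river: ρ → (-2,5,2)
river: ρ → (2,3,-4)
river: ρ → (-4,5,1)
river: ρ → (1,5,-4)
river: ρ → (-4,3,2)
river: ρ → (2,5,-2)
river: ρ → (-2,3,4)
river: ρ → (4,5,-1)
river: ρ → (-1,5,4)
ρ-cycle length = 10 (tail of 0 descent steps not counted)

10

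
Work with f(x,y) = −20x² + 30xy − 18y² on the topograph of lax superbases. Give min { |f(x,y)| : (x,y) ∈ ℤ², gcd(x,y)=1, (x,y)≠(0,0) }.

translate: b→10 (≡-30 mod 40), so (20,-30,18)→(20,10,8)
flip: (20,10,8)→(8,-10,20)
translate: b→6 (≡-10 mod 16), so (8,-10,20)→(8,6,18)
reduced (well bottom): (8,6,18) with a≤c, −a<b≤a
well minimum |f| = |-8| = 8 (negative-definite)

8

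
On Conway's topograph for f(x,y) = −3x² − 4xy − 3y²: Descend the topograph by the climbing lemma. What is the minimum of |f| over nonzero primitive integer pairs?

translate: b→-2 (≡4 mod 6), so (3,4,3)→(3,-2,2)
flip: (3,-2,2)→(2,2,3)
reduced (well bottom): (2,2,3) with a≤c, −a<b≤a
well minimum |f| = |-2| = 2 (negative-definite)

2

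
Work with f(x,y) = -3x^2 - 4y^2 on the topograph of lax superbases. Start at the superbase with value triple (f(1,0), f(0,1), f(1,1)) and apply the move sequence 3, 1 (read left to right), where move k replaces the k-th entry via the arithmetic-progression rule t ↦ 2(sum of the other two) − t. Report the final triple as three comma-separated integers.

start (-3,-4,-7) = (f(1,0),f(0,1),f(1,1))
replace slot 3: 2·((-3)+(-4)) − (-7) = -7 → (-3,-4,-7)
replace slot 1: 2·((-4)+(-7)) − (-3) = -19 → (-19,-4,-7)

-19,-4,-7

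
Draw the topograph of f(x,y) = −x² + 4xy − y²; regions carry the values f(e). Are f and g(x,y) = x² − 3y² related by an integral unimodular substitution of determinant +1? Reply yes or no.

D₁ = 12, D₂ = 12
river cycle of f (length 2): (-1, 2, 2), (2, 2, -1)
river cycle of g (length 2): (1, 2, -2), (-2, 2, 1)
cycles differ ⇒ inequivalent

no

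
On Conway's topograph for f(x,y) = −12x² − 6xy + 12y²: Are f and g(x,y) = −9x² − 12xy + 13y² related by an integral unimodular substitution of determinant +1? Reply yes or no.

D₁ = 612, D₂ = 612
river cycle of f (length 6): (12, 6, -12), (-12, 18, 6), (6, 18, -12), (-12, 6, 12), (12, 18, -6), (-6, 18, 12)
river cycle of g (length 8): (13, 12, -9), (-9, 24, 1), (1, 24, -9), (-9, 12, 13), (13, 14, -8), (-8, 18, 9), (9, 18, -8), (-8, 14, 13)
cycles differ ⇒ inequivalent

no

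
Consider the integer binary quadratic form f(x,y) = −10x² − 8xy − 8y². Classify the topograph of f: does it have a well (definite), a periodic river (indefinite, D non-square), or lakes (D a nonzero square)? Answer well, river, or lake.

D = b²−4ac = (-8)² − 4·(-10)·(-8) = -256
D < 0 ⇒ definite ⇒ every region one sign ⇒ single well

well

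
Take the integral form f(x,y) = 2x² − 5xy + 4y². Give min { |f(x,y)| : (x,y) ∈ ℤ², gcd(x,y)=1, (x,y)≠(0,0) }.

translate: b→-1 (≡-5 mod 4), so (2,-5,4)→(2,-1,1)
flip: (2,-1,1)→(1,1,2)
reduced (well bottom): (1,1,2) with a≤c, −a<b≤a
well minimum = a = 1

1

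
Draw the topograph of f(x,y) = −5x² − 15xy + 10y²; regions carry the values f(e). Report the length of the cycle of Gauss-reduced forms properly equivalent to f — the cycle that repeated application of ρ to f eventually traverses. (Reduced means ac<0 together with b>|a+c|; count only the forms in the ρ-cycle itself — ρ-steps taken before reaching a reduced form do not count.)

D = 425, ⌊√D⌋ = 20
descent: ρ → (10,15,-5)  [lands on river]
river: ρ → (-5,15,10)
river: ρ → (10,5,-10)
river: ρ → (-10,15,5)
river: ρ → (5,15,-10)
river: ρ → (-10,5,10)
ρ-cycle length = 6 (tail of 1 descent step not counted)

6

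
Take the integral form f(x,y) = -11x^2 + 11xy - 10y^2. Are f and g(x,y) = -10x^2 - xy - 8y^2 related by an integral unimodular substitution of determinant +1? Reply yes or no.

D₁ = -319, D₂ = -319
f is negative-definite; reduce −f:
−f: translate: b→11 (≡-11 mod 22), so (11,-11,10)→(11,11,10)
−f: flip: (11,11,10)→(10,-11,11)
−f: translate: b→9 (≡-11 mod 20), so (10,-11,11)→(10,9,10)
−f: reduced (well bottom): (10,9,10) with a≤c, −a<b≤a
flip sign back: reduced form of f is (-10,-9,-10)
g is negative-definite; reduce −g:
−g: flip: (10,1,8)→(8,-1,10)
−g: reduced (well bottom): (8,-1,10) with a≤c, −a<b≤a
flip sign back: reduced form of g is (-8,1,-10)
reduced forms (-10, -9, -10) vs (-8, 1, -10) ⇒ inequivalent

no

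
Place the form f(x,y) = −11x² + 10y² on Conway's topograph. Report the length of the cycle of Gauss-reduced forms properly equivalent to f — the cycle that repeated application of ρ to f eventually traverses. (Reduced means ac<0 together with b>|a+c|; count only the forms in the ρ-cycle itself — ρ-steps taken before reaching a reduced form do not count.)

D = 440, ⌊√D⌋ = 20
descent: ρ → (10,20,-1)  [lands on river]
river: ρ → (-1,20,10)
ρ-cycle length = 2 (tail of 1 descent step not counted)

2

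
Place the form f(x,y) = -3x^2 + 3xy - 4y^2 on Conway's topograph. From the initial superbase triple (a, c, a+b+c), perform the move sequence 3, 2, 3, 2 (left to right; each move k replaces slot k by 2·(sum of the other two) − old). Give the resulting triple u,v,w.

start (-3,-4,-4) = (f(1,0),f(0,1),f(1,1))
replace slot 3: 2·((-3)+(-4)) − (-4) = -10 → (-3,-4,-10)
replace slot 2: 2·((-3)+(-10)) − (-4) = -22 → (-3,-22,-10)
replace slot 3: 2·((-3)+(-22)) − (-10) = -40 → (-3,-22,-40)
replace slot 2: 2·((-3)+(-40)) − (-22) = -64 → (-3,-64,-40)

-3,-64,-40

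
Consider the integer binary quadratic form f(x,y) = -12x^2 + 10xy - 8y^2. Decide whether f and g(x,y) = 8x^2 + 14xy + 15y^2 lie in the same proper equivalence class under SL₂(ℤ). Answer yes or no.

D₁ = -284, D₂ = -284
f is negative-definite; reduce −f:
−f: flip: (12,-10,8)→(8,10,12)
−f: translate: b→-6 (≡10 mod 16), so (8,10,12)→(8,-6,10)
−f: reduced (well bottom): (8,-6,10) with a≤c, −a<b≤a
flip sign back: reduced form of f is (-8,6,-10)
g: translate: b→-2 (≡14 mod 16), so (8,14,15)→(8,-2,9)
g: reduced (well bottom): (8,-2,9) with a≤c, −a<b≤a
reduced forms (-8, 6, -10) vs (8, -2, 9) ⇒ inequivalent

no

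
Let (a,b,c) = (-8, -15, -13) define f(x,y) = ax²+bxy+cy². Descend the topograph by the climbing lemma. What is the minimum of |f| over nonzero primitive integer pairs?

translate: b→-1 (≡15 mod 16), so (8,15,13)→(8,-1,6)
flip: (8,-1,6)→(6,1,8)
reduced (well bottom): (6,1,8) with a≤c, −a<b≤a
well minimum |f| = |-6| = 6 (negative-definite)

6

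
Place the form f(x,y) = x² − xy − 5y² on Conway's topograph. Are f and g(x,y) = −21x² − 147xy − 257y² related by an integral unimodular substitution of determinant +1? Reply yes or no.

D₁ = 21, D₂ = 21
river cycle of f (length 2): (1, 3, -3), (-3, 3, 1)
river cycle of g (length 2): (1, 3, -3), (-3, 3, 1)
cycles coincide ⇒ equivalent

yes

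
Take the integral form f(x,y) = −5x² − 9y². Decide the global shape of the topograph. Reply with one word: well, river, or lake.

D = b²−4ac = 0² − 4·(-5)·(-9) = -180
D < 0 ⇒ definite ⇒ every region one sign ⇒ single well

well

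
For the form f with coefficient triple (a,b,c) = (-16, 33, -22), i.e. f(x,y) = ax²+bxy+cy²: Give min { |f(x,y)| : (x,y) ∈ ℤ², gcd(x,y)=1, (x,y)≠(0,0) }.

translate: b→-1 (≡-33 mod 32), so (16,-33,22)→(16,-1,5)
flip: (16,-1,5)→(5,1,16)
reduced (well bottom): (5,1,16) with a≤c, −a<b≤a
well minimum |f| = |-5| = 5 (negative-definite)

5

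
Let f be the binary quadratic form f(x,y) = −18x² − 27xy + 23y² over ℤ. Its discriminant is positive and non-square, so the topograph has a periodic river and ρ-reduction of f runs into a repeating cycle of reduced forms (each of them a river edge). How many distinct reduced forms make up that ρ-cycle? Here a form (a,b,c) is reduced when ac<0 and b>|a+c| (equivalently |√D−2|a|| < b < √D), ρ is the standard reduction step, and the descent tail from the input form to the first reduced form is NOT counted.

D = 2385, ⌊√D⌋ = 48
descent: ρ → (23,27,-18)  [lands on river]
river: ρ → (-18,45,5)
river: ρ → (5,45,-18)
river: ρ → (-18,27,23)
river: ρ → (23,19,-22)
river: ρ → (-22,25,20)
river: ρ → (20,15,-27)
river: ρ → (-27,39,8)
river: ρ → (8,41,-22)
river: ρ → (-22,47,2)
river: ρ → (2,45,-45)
river: ρ → (-45,45,2)
river: ρ → (2,47,-22)
river: ρ → (-22,41,8)
river: ρ → (8,39,-27)
river: ρ → (-27,15,20)
river: ρ → (20,25,-22)
river: ρ → (-22,19,23)
ρ-cycle length = 18 (tail of 1 descent step not counted)

18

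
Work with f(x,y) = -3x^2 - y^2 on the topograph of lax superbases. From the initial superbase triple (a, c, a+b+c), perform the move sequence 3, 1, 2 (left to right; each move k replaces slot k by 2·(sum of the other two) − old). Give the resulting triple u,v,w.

start (-3,-1,-4) = (f(1,0),f(0,1),f(1,1))
replace slot 3: 2·((-3)+(-1)) − (-4) = -4 → (-3,-1,-4)
replace slot 1: 2·((-1)+(-4)) − (-3) = -7 → (-7,-1,-4)
replace slot 2: 2·((-7)+(-4)) − (-1) = -21 → (-7,-21,-4)

-7,-21,-4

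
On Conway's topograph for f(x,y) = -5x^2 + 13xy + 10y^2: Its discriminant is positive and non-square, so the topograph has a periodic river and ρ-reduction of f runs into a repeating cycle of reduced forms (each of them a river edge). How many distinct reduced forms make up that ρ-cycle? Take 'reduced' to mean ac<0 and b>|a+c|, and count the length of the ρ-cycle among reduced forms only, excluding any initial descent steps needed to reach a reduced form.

D = 369, ⌊√D⌋ = 19
river: ρ → (10,7,-8)
river: ρ → (-8,9,9)
river: ρ → (9,9,-8)
river: ρ → (-8,7,10)
river: ρ → (10,13,-5)
river: ρ → (-5,17,4)
river: ρ → (4,15,-9)
river: ρ → (-9,3,10)
river: ρ → (10,17,-2)
river: ρ → (-2,19,1)
river: ρ → (1,19,-2)
river: ρ → (-2,17,10)
river: ρ → (10,3,-9)
river: ρ → (-9,15,4)
river: ρ → (4,17,-5)
river: ρ → (-5,13,10)
ρ-cycle length = 16 (tail of 0 descent steps not counted)

16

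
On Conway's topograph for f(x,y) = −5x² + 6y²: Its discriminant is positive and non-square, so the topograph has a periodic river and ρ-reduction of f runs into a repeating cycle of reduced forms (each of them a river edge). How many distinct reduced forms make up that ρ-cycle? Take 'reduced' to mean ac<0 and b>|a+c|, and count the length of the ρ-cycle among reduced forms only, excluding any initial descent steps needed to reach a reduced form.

D = 120, ⌊√D⌋ = 10
descent: ρ → (6,0,-5)
descent: ρ → (-5,10,1)  [lands on river]
river: ρ → (1,10,-5)
ρ-cycle length = 2 (tail of 2 descent steps not counted)

2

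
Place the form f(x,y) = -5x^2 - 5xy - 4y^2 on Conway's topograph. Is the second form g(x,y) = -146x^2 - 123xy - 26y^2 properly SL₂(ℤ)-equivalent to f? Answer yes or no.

D₁ = -55, D₂ = -55
f is negative-definite; reduce −f:
−f: flip: (5,5,4)→(4,-5,5)
−f: translate: b→3 (≡-5 mod 8), so (4,-5,5)→(4,3,4)
−f: reduced (well bottom): (4,3,4) with a≤c, −a<b≤a
flip sign back: reduced form of f is (-4,-3,-4)
g is negative-definite; reduce −g:
−g: flip: (146,123,26)→(26,-123,146)
−g: translate: b→-19 (≡-123 mod 52), so (26,-123,146)→(26,-19,4)
−g: flip: (26,-19,4)→(4,19,26)
−g: translate: b→3 (≡19 mod 8), so (4,19,26)→(4,3,4)
−g: reduced (well bottom): (4,3,4) with a≤c, −a<b≤a
flip sign back: reduced form of g is (-4,-3,-4)
reduced forms (-4, -3, -4) vs (-4, -3, -4) ⇒ equivalent

yes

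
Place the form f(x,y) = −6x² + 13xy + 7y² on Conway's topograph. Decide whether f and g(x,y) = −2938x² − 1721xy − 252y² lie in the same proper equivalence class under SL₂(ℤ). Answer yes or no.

D₁ = 337, D₂ = 337
river cycle of f (length 42): (7, 15, -4), (-4, 17, 3), (3, 13, -14), (-14, 15, 2), (2, 17, -6), (-6, 7, 12), (12, 17, -1), (-1, 17, 12), (12, 7, -6), (-6, 17, 2), … (32 more)
river cycle of g (length 42): (-6, 13, 7), (7, 15, -4), (-4, 17, 3), (3, 13, -14), (-14, 15, 2), (2, 17, -6), (-6, 7, 12), (12, 17, -1), (-1, 17, 12), (12, 7, -6), … (32 more)
cycles coincide ⇒ equivalent

yes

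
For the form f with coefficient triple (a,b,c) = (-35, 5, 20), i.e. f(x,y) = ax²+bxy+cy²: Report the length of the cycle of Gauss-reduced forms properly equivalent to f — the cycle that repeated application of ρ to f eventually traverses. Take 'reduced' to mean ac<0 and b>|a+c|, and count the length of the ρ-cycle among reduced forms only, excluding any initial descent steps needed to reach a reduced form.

D = 2825, ⌊√D⌋ = 53
descent: ρ → (20,35,-20)  [lands on river]
river: ρ → (-20,45,10)
river: ρ → (10,35,-40)
river: ρ → (-40,45,5)
river: ρ → (5,45,-40)
river: ρ → (-40,35,10)
river: ρ → (10,45,-20)
river: ρ → (-20,35,20)
river: ρ → (20,45,-10)
river: ρ → (-10,35,40)
river: ρ → (40,45,-5)
river: ρ → (-5,45,40)
river: ρ → (40,35,-10)
river: ρ → (-10,45,20)
ρ-cycle length = 14 (tail of 1 descent step not counted)

14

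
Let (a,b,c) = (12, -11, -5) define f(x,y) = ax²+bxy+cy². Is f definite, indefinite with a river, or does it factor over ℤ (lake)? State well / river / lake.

D = b²−4ac = (-11)² − 4·12·(-5) = 361
D = 19² is a perfect square ⇒ form factors over ℤ ⇒ lakes

lake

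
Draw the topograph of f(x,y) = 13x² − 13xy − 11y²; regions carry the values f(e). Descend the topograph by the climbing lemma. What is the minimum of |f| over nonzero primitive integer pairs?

descent: ρ → (-11,13,13)  [lands on river]
river: ρ → (13,13,-11)
river: ρ → (-11,9,15)
river: ρ → (15,21,-5)
river: ρ → (-5,19,19)
river: ρ → (19,19,-5)
river: ρ → (-5,21,15)
river: ρ → (15,9,-11)
closes: descent 1, river 8
min |a| on river = 5

5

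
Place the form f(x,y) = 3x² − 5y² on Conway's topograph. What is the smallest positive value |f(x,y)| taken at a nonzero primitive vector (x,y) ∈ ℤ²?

descent: ρ → (-5,0,3)
descent: ρ → (3,6,-2)  [lands on river]
river: ρ → (-2,6,3)
closes: descent 2, river 2
min |a| on river = 2

2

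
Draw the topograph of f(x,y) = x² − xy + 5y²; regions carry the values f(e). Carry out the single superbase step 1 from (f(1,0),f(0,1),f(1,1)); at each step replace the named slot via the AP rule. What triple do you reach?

start (1,5,5) = (f(1,0),f(0,1),f(1,1))
replace slot 1: 2·(5+5) − 1 = 19 → (19,5,5)

19,5,5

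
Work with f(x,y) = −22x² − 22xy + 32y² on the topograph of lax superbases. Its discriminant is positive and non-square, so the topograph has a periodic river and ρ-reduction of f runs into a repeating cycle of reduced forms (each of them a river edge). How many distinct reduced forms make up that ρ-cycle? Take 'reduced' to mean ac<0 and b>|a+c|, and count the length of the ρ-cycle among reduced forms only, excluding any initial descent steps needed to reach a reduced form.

D = 3300, ⌊√D⌋ = 57
descent: ρ → (32,22,-22)  [lands on river]
river: ρ → (-22,22,32)
river: ρ → (32,42,-12)
river: ρ → (-12,54,8)
river: ρ → (8,42,-48)
river: ρ → (-48,54,2)
river: ρ → (2,54,-48)
river: ρ → (-48,42,8)
river: ρ → (8,54,-12)
river: ρ → (-12,42,32)
ρ-cycle length = 10 (tail of 1 descent step not counted)

10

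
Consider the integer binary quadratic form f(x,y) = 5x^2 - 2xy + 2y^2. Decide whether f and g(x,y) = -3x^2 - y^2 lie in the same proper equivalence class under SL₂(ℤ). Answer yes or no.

D₁ = -36, D₂ = -12
discriminants differ ⇒ not SL₂(ℤ)-equivalent

no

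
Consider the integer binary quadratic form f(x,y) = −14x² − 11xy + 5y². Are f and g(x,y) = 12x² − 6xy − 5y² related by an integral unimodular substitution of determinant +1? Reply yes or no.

D₁ = 401, D₂ = 276
discriminants differ ⇒ not SL₂(ℤ)-equivalent

no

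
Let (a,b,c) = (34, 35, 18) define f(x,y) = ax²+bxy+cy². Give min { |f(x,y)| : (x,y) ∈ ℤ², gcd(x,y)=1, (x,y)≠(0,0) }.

translate: b→-33 (≡35 mod 68), so (34,35,18)→(34,-33,17)
flip: (34,-33,17)→(17,33,34)
translate: b→-1 (≡33 mod 34), so (17,33,34)→(17,-1,18)
reduced (well bottom): (17,-1,18) with a≤c, −a<b≤a
well minimum = a = 17

17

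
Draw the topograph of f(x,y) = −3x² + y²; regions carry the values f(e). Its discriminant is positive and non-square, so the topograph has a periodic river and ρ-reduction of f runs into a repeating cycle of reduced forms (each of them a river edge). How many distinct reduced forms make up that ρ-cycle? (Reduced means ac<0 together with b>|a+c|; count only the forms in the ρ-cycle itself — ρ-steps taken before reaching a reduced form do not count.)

D = 12, ⌊√D⌋ = 3
descent: ρ → (1,2,-2)  [lands on river]
river: ρ → (-2,2,1)
ρ-cycle length = 2 (tail of 1 descent step not counted)

2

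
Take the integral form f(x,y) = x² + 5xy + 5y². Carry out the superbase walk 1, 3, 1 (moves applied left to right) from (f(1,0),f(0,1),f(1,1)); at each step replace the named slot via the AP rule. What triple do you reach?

start (1,5,11) = (f(1,0),f(0,1),f(1,1))
replace slot 1: 2·(5+11) − 1 = 31 → (31,5,11)
replace slot 3: 2·(31+5) − 11 = 61 → (31,5,61)
replace slot 1: 2·(5+61) − 31 = 101 → (101,5,61)

101,5,61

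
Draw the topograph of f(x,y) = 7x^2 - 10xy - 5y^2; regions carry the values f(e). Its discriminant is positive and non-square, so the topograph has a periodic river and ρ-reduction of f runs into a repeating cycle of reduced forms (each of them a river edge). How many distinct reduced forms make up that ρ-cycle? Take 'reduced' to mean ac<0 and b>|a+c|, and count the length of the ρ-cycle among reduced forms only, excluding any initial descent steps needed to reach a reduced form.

D = 240, ⌊√D⌋ = 15
descent: ρ → (-5,10,7)  [lands on river]
river: ρ → (7,4,-8)
river: ρ → (-8,12,3)
river: ρ → (3,12,-8)
river: ρ → (-8,4,7)
river: ρ → (7,10,-5)
ρ-cycle length = 6 (tail of 1 descent step not counted)

6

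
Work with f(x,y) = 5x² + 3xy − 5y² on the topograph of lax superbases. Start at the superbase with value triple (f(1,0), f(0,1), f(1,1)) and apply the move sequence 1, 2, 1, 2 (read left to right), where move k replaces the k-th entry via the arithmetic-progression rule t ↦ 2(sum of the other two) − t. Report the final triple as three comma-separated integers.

start (5,-5,3) = (f(1,0),f(0,1),f(1,1))
replace slot 1: 2·((-5)+3) − 5 = -9 → (-9,-5,3)
replace slot 2: 2·((-9)+3) − (-5) = -7 → (-9,-7,3)
replace slot 1: 2·((-7)+3) − (-9) = 1 → (1,-7,3)
replace slot 2: 2·(1+3) − (-7) = 15 → (1,15,3)

1,15,3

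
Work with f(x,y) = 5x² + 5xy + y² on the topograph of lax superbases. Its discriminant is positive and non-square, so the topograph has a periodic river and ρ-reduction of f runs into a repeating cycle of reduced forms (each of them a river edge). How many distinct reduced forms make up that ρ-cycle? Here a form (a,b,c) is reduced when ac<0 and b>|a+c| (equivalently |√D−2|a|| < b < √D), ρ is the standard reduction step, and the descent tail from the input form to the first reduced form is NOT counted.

D = 5, ⌊√D⌋ = 2
descent: ρ → (1,1,-1)  [lands on river]
river: ρ → (-1,1,1)
ρ-cycle length = 2 (tail of 1 descent step not counted)

2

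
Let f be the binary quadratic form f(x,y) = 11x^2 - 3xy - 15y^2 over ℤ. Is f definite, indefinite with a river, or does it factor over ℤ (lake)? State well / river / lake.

D = b²−4ac = (-3)² − 4·11·(-15) = 669
D > 0 non-square ⇒ indefinite ⇒ periodic river

river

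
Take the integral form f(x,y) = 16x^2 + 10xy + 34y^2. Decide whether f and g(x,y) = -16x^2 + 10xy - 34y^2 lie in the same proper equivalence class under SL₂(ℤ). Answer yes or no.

D₁ = -2076, D₂ = -2076
f: reduced (well bottom): (16,10,34) with a≤c, −a<b≤a
g is negative-definite; reduce −g:
−g: reduced (well bottom): (16,-10,34) with a≤c, −a<b≤a
flip sign back: reduced form of g is (-16,10,-34)
reduced forms (16, 10, 34) vs (-16, 10, -34) ⇒ inequivalent

no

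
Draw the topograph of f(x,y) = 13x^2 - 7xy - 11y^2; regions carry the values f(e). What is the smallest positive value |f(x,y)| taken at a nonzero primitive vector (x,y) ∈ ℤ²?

descent: ρ → (-11,7,13)  [lands on river]
river: ρ → (13,19,-5)
river: ρ → (-5,21,9)
river: ρ → (9,15,-11)
closes: descent 1, river 4
min |a| on river = 5

5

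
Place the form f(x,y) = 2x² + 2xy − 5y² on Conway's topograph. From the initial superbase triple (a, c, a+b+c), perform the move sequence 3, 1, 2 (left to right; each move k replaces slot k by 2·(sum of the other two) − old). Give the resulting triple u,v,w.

start (2,-5,-1) = (f(1,0),f(0,1),f(1,1))
replace slot 3: 2·(2+(-5)) − (-1) = -5 → (2,-5,-5)
replace slot 1: 2·((-5)+(-5)) − 2 = -22 → (-22,-5,-5)
replace slot 2: 2·((-22)+(-5)) − (-5) = -49 → (-22,-49,-5)

-22,-49,-5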